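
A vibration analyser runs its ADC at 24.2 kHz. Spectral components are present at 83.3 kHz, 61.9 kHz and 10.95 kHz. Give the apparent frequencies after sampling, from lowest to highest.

fs/2 = 12.1 kHz.
83.3 kHz mod fs = 10.7 kHz.
10.7 kHz ≤ fs/2 = 12.1 kHz, appears at 10.7 kHz.
61.9 kHz mod fs = 13.5 kHz.
13.5 kHz > fs/2 = 12.1 kHz, folds to fs − 13.5 kHz = 10.7 kHz.
10.95 kHz ≤ fs/2 = 12.1 kHz, passes unchanged.
Distinct values: {10.7 kHz, 10.95 kHz}.

10.7 kHz, 10.95 kHz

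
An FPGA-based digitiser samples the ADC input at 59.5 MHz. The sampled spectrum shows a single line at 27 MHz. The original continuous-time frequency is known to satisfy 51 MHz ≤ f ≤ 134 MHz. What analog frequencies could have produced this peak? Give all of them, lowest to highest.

Frequencies that alias to 27 MHz are k·fs ± 27 MHz for integer k ≥ 0.
k=0: 27 MHz.
k=1: 32.5 MHz, 86.5 MHz.
k=2: 92 MHz, 146 MHz.
k=3: 151.5 MHz, 205.5 MHz.
Within [51 MHz, 134 MHz]: 86.5 MHz, 92 MHz.

86.5 MHz, 92 MHz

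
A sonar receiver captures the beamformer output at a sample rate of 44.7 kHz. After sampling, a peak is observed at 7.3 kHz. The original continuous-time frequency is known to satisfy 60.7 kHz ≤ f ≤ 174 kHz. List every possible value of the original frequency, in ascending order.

82.1 kHz, 96.7 kHz, 126.8 kHz, 141.4 kHz, 171.5 kHz

Frequencies that alias to 7.3 kHz are k·fs ± 7.3 kHz for integer k ≥ 0.
k=0: 7.3 kHz.
k=1: 37.4 kHz, 52 kHz.
k=2: 82.1 kHz, 96.7 kHz.
k=3: 126.8 kHz, 141.4 kHz.
k=4: 171.5 kHz, 186.1 kHz.
k=5: 216.2 kHz, 230.8 kHz.
Within [60.7 kHz, 174 kHz]: 82.1 kHz, 96.7 kHz, 126.8 kHz, 141.4 kHz, 171.5 kHz.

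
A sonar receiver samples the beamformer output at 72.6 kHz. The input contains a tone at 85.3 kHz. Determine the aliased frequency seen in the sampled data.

85.3 kHz mod fs = 12.7 kHz.
12.7 kHz ≤ fs/2 = 36.3 kHz, appears at 12.7 kHz.

12.7 kHz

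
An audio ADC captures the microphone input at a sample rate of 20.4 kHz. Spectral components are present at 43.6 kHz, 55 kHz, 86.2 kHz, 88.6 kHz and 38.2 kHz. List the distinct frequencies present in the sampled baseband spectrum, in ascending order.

2.6 kHz, 2.8 kHz, 4.6 kHz, 6.2 kHz, 7 kHz

fs/2 = 10.2 kHz.
43.6 kHz mod fs = 2.8 kHz.
2.8 kHz ≤ fs/2 = 10.2 kHz, appears at 2.8 kHz.
55 kHz mod fs = 14.2 kHz.
14.2 kHz > fs/2 = 10.2 kHz, folds to fs − 14.2 kHz = 6.2 kHz.
86.2 kHz mod fs = 4.6 kHz.
4.6 kHz ≤ fs/2 = 10.2 kHz, appears at 4.6 kHz.
88.6 kHz mod fs = 7 kHz.
7 kHz ≤ fs/2 = 10.2 kHz, appears at 7 kHz.
38.2 kHz mod fs = 17.8 kHz.
17.8 kHz > fs/2 = 10.2 kHz, folds to fs − 17.8 kHz = 2.6 kHz.
Distinct values: {2.6 kHz, 2.8 kHz, 4.6 kHz, 6.2 kHz, 7 kHz}.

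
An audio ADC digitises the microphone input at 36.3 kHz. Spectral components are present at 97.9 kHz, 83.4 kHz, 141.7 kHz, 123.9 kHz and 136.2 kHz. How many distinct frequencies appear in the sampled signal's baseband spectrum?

5

fs/2 = 18.15 kHz.
97.9 kHz mod fs = 25.3 kHz.
25.3 kHz > fs/2 = 18.15 kHz, folds to fs − 25.3 kHz = 11 kHz.
83.4 kHz mod fs = 10.8 kHz.
10.8 kHz ≤ fs/2 = 18.15 kHz, appears at 10.8 kHz.
141.7 kHz mod fs = 32.8 kHz.
32.8 kHz > fs/2 = 18.15 kHz, folds to fs − 32.8 kHz = 3.5 kHz.
123.9 kHz mod fs = 15 kHz.
15 kHz ≤ fs/2 = 18.15 kHz, appears at 15 kHz.
136.2 kHz mod fs = 27.3 kHz.
27.3 kHz > fs/2 = 18.15 kHz, folds to fs − 27.3 kHz = 9 kHz.
Distinct values: {3.5 kHz, 9 kHz, 10.8 kHz, 11 kHz, 15 kHz} → 5.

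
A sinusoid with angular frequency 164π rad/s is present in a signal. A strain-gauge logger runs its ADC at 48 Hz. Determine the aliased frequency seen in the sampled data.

ω = 164π rad/s → f = ω/(2π) = 82 Hz.
82 Hz mod fs = 34 Hz.
34 Hz > fs/2 = 24 Hz, folds to fs − 34 Hz = 14 Hz.

14 Hz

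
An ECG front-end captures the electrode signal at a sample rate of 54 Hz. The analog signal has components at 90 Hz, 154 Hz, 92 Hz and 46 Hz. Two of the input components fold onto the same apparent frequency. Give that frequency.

fs/2 = 27 Hz.
90 Hz mod fs = 36 Hz.
36 Hz > fs/2 = 27 Hz, folds to fs − 36 Hz = 18 Hz.
154 Hz mod fs = 46 Hz.
46 Hz > fs/2 = 27 Hz, folds to fs − 46 Hz = 8 Hz.
92 Hz mod fs = 38 Hz.
38 Hz > fs/2 = 27 Hz, folds to fs − 38 Hz = 16 Hz.
46 Hz > fs/2 = 27 Hz, folds to fs − 46 Hz = 8 Hz.
46 Hz and 154 Hz both map to 8 Hz.

8 Hz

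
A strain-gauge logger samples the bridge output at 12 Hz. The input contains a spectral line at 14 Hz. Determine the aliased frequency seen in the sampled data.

2 Hz

14 Hz mod fs = 2 Hz.
2 Hz ≤ fs/2 = 6 Hz, appears at 2 Hz.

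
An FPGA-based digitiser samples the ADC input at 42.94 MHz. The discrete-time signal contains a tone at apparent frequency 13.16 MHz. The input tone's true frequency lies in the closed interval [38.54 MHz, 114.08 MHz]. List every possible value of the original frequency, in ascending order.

56.1 MHz, 72.72 MHz, 99.04 MHz

Frequencies that alias to 13.16 MHz are k·fs ± 13.16 MHz for integer k ≥ 0.
k=0: 13.16 MHz.
k=1: 29.78 MHz, 56.1 MHz.
k=2: 72.72 MHz, 99.04 MHz.
k=3: 115.66 MHz, 141.98 MHz.
Within [38.54 MHz, 114.08 MHz]: 56.1 MHz, 72.72 MHz, 99.04 MHz.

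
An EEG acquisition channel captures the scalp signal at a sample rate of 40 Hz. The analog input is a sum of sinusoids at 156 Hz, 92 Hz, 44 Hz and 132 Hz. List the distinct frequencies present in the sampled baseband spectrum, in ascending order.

fs/2 = 20 Hz.
156 Hz mod fs = 36 Hz.
36 Hz > fs/2 = 20 Hz, folds to fs − 36 Hz = 4 Hz.
92 Hz mod fs = 12 Hz.
12 Hz ≤ fs/2 = 20 Hz, appears at 12 Hz.
44 Hz mod fs = 4 Hz.
4 Hz ≤ fs/2 = 20 Hz, appears at 4 Hz.
132 Hz mod fs = 12 Hz.
12 Hz ≤ fs/2 = 20 Hz, appears at 12 Hz.
Distinct values: {4 Hz, 12 Hz}.

4 Hz, 12 Hz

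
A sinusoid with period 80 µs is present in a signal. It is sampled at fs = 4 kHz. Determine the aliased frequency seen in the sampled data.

T = 80 µs → f = 1/T = 12.5 kHz.
12.5 kHz mod fs = 0.5 kHz.
0.5 kHz ≤ fs/2 = 2 kHz, appears at 0.5 kHz.

0.5 kHz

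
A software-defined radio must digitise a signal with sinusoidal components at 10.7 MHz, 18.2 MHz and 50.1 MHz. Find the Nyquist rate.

Highest-frequency component: 50.1 MHz.
Nyquist rate = 2 × 50.1 MHz = 100.2 MHz.

100.2 MHz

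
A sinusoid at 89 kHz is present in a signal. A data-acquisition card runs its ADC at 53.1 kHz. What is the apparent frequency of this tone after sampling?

89 kHz mod fs = 35.9 kHz.
35.9 kHz > fs/2 = 26.55 kHz, folds to fs − 35.9 kHz = 17.2 kHz.

17.2 kHz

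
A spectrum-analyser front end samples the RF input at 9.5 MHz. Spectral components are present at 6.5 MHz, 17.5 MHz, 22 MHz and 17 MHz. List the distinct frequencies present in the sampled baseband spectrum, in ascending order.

1.5 MHz, 2 MHz, 3 MHz

fs/2 = 4.75 MHz.
6.5 MHz > fs/2 = 4.75 MHz, folds to fs − 6.5 MHz = 3 MHz.
17.5 MHz mod fs = 8 MHz.
8 MHz > fs/2 = 4.75 MHz, folds to fs − 8 MHz = 1.5 MHz.
22 MHz mod fs = 3 MHz.
3 MHz ≤ fs/2 = 4.75 MHz, appears at 3 MHz.
17 MHz mod fs = 7.5 MHz.
7.5 MHz > fs/2 = 4.75 MHz, folds to fs − 7.5 MHz = 2 MHz.
Distinct values: {1.5 MHz, 2 MHz, 3 MHz}.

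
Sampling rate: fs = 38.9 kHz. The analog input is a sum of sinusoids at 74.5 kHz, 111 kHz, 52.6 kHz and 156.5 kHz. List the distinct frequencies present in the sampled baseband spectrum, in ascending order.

0.9 kHz, 3.3 kHz, 5.7 kHz, 13.7 kHz

fs/2 = 19.45 kHz.
74.5 kHz mod fs = 35.6 kHz.
35.6 kHz > fs/2 = 19.45 kHz, folds to fs − 35.6 kHz = 3.3 kHz.
111 kHz mod fs = 33.2 kHz.
33.2 kHz > fs/2 = 19.45 kHz, folds to fs − 33.2 kHz = 5.7 kHz.
52.6 kHz mod fs = 13.7 kHz.
13.7 kHz ≤ fs/2 = 19.45 kHz, appears at 13.7 kHz.
156.5 kHz mod fs = 0.9 kHz.
0.9 kHz ≤ fs/2 = 19.45 kHz, appears at 0.9 kHz.
Distinct values: {0.9 kHz, 3.3 kHz, 5.7 kHz, 13.7 kHz}.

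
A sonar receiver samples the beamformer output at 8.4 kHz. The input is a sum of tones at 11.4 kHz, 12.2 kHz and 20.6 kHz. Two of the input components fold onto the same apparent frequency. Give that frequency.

3.8 kHz

fs/2 = 4.2 kHz.
11.4 kHz mod fs = 3 kHz.
3 kHz ≤ fs/2 = 4.2 kHz, appears at 3 kHz.
12.2 kHz mod fs = 3.8 kHz.
3.8 kHz ≤ fs/2 = 4.2 kHz, appears at 3.8 kHz.
20.6 kHz mod fs = 3.8 kHz.
3.8 kHz ≤ fs/2 = 4.2 kHz, appears at 3.8 kHz.
12.2 kHz and 20.6 kHz both map to 3.8 kHz.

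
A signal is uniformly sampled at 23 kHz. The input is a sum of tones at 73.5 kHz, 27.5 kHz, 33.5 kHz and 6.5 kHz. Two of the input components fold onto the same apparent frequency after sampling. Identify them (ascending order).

27.5 kHz, 73.5 kHz

fs/2 = 11.5 kHz.
73.5 kHz mod fs = 4.5 kHz.
4.5 kHz ≤ fs/2 = 11.5 kHz, appears at 4.5 kHz.
27.5 kHz mod fs = 4.5 kHz.
4.5 kHz ≤ fs/2 = 11.5 kHz, appears at 4.5 kHz.
33.5 kHz mod fs = 10.5 kHz.
10.5 kHz ≤ fs/2 = 11.5 kHz, appears at 10.5 kHz.
6.5 kHz ≤ fs/2 = 11.5 kHz, passes unchanged.
27.5 kHz and 73.5 kHz both map to 4.5 kHz.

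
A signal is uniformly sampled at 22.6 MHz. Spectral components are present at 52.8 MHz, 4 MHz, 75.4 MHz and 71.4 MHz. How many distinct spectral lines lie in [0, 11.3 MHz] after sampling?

3

fs/2 = 11.3 MHz.
52.8 MHz mod fs = 7.6 MHz.
7.6 MHz ≤ fs/2 = 11.3 MHz, appears at 7.6 MHz.
4 MHz ≤ fs/2 = 11.3 MHz, passes unchanged.
75.4 MHz mod fs = 7.6 MHz.
7.6 MHz ≤ fs/2 = 11.3 MHz, appears at 7.6 MHz.
71.4 MHz mod fs = 3.6 MHz.
3.6 MHz ≤ fs/2 = 11.3 MHz, appears at 3.6 MHz.
Distinct values: {3.6 MHz, 4 MHz, 7.6 MHz} → 3.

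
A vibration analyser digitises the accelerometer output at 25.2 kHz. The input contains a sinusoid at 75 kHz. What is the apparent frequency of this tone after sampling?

75 kHz mod fs = 24.6 kHz.
24.6 kHz > fs/2 = 12.6 kHz, folds to fs − 24.6 kHz = 0.6 kHz.

0.6 kHz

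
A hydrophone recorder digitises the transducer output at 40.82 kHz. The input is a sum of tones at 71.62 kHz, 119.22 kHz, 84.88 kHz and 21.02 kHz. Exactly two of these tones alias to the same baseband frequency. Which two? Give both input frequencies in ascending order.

84.88 kHz, 119.22 kHz

fs/2 = 20.41 kHz.
71.62 kHz mod fs = 30.8 kHz.
30.8 kHz > fs/2 = 20.41 kHz, folds to fs − 30.8 kHz = 10.02 kHz.
119.22 kHz mod fs = 37.58 kHz.
37.58 kHz > fs/2 = 20.41 kHz, folds to fs − 37.58 kHz = 3.24 kHz.
84.88 kHz mod fs = 3.24 kHz.
3.24 kHz ≤ fs/2 = 20.41 kHz, appears at 3.24 kHz.
21.02 kHz > fs/2 = 20.41 kHz, folds to fs − 21.02 kHz = 19.8 kHz.
84.88 kHz and 119.22 kHz both map to 3.24 kHz.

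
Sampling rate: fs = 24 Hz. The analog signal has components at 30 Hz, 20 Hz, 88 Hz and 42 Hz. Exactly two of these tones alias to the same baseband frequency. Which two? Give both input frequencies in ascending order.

fs/2 = 12 Hz.
30 Hz mod fs = 6 Hz.
6 Hz ≤ fs/2 = 12 Hz, appears at 6 Hz.
20 Hz > fs/2 = 12 Hz, folds to fs − 20 Hz = 4 Hz.
88 Hz mod fs = 16 Hz.
16 Hz > fs/2 = 12 Hz, folds to fs − 16 Hz = 8 Hz.
42 Hz mod fs = 18 Hz.
18 Hz > fs/2 = 12 Hz, folds to fs − 18 Hz = 6 Hz.
30 Hz and 42 Hz both map to 6 Hz.

30 Hz, 42 Hz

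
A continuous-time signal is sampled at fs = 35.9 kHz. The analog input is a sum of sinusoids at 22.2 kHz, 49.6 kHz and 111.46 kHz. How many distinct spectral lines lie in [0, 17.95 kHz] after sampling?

fs/2 = 17.95 kHz.
22.2 kHz > fs/2 = 17.95 kHz, folds to fs − 22.2 kHz = 13.7 kHz.
49.6 kHz mod fs = 13.7 kHz.
13.7 kHz ≤ fs/2 = 17.95 kHz, appears at 13.7 kHz.
111.46 kHz mod fs = 3.76 kHz.
3.76 kHz ≤ fs/2 = 17.95 kHz, appears at 3.76 kHz.
Distinct values: {3.76 kHz, 13.7 kHz} → 2.

2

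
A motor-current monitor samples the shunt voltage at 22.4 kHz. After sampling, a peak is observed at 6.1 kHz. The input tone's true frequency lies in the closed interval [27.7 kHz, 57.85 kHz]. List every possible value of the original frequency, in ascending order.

Frequencies that alias to 6.1 kHz are k·fs ± 6.1 kHz for integer k ≥ 0.
k=0: 6.1 kHz.
k=1: 16.3 kHz, 28.5 kHz.
k=2: 38.7 kHz, 50.9 kHz.
k=3: 61.1 kHz, 73.3 kHz.
Within [27.7 kHz, 57.85 kHz]: 28.5 kHz, 38.7 kHz, 50.9 kHz.

28.5 kHz, 38.7 kHz, 50.9 kHz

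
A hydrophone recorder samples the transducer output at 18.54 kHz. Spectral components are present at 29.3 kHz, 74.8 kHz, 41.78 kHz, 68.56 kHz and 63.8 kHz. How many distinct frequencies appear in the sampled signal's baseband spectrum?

5

fs/2 = 9.27 kHz.
29.3 kHz mod fs = 10.76 kHz.
10.76 kHz > fs/2 = 9.27 kHz, folds to fs − 10.76 kHz = 7.78 kHz.
74.8 kHz mod fs = 0.64 kHz.
0.64 kHz ≤ fs/2 = 9.27 kHz, appears at 0.64 kHz.
41.78 kHz mod fs = 4.7 kHz.
4.7 kHz ≤ fs/2 = 9.27 kHz, appears at 4.7 kHz.
68.56 kHz mod fs = 12.94 kHz.
12.94 kHz > fs/2 = 9.27 kHz, folds to fs − 12.94 kHz = 5.6 kHz.
63.8 kHz mod fs = 8.18 kHz.
8.18 kHz ≤ fs/2 = 9.27 kHz, appears at 8.18 kHz.
Distinct values: {0.64 kHz, 4.7 kHz, 5.6 kHz, 7.78 kHz, 8.18 kHz} → 5.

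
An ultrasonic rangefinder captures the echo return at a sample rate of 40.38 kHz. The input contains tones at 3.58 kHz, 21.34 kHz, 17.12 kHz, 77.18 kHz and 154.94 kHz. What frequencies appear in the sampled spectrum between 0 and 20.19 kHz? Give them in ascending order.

3.58 kHz, 6.58 kHz, 17.12 kHz, 19.04 kHz

fs/2 = 20.19 kHz.
3.58 kHz ≤ fs/2 = 20.19 kHz, passes unchanged.
21.34 kHz > fs/2 = 20.19 kHz, folds to fs − 21.34 kHz = 19.04 kHz.
17.12 kHz ≤ fs/2 = 20.19 kHz, passes unchanged.
77.18 kHz mod fs = 36.8 kHz.
36.8 kHz > fs/2 = 20.19 kHz, folds to fs − 36.8 kHz = 3.58 kHz.
154.94 kHz mod fs = 33.8 kHz.
33.8 kHz > fs/2 = 20.19 kHz, folds to fs − 33.8 kHz = 6.58 kHz.
Distinct values: {3.58 kHz, 6.58 kHz, 17.12 kHz, 19.04 kHz}.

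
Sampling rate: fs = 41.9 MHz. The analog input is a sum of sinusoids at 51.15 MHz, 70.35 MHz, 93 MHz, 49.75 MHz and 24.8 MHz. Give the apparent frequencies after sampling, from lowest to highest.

7.85 MHz, 9.2 MHz, 9.25 MHz, 13.45 MHz, 17.1 MHz

fs/2 = 20.95 MHz.
51.15 MHz mod fs = 9.25 MHz.
9.25 MHz ≤ fs/2 = 20.95 MHz, appears at 9.25 MHz.
70.35 MHz mod fs = 28.45 MHz.
28.45 MHz > fs/2 = 20.95 MHz, folds to fs − 28.45 MHz = 13.45 MHz.
93 MHz mod fs = 9.2 MHz.
9.2 MHz ≤ fs/2 = 20.95 MHz, appears at 9.2 MHz.
49.75 MHz mod fs = 7.85 MHz.
7.85 MHz ≤ fs/2 = 20.95 MHz, appears at 7.85 MHz.
24.8 MHz > fs/2 = 20.95 MHz, folds to fs − 24.8 MHz = 17.1 MHz.
Distinct values: {7.85 MHz, 9.2 MHz, 9.25 MHz, 13.45 MHz, 17.1 MHz}.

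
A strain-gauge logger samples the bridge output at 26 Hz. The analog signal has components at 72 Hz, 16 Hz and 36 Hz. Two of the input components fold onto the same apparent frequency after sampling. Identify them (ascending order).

fs/2 = 13 Hz.
72 Hz mod fs = 20 Hz.
20 Hz > fs/2 = 13 Hz, folds to fs − 20 Hz = 6 Hz.
16 Hz > fs/2 = 13 Hz, folds to fs − 16 Hz = 10 Hz.
36 Hz mod fs = 10 Hz.
10 Hz ≤ fs/2 = 13 Hz, appears at 10 Hz.
16 Hz and 36 Hz both map to 10 Hz.

16 Hz, 36 Hz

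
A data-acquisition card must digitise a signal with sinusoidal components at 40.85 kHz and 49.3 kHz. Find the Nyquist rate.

Highest-frequency component: 49.3 kHz.
Nyquist rate = 2 × 49.3 kHz = 98.6 kHz.

98.6 kHz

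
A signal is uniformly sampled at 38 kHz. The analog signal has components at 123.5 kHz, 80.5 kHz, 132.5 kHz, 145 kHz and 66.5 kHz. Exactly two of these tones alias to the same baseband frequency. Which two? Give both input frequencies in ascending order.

fs/2 = 19 kHz.
123.5 kHz mod fs = 9.5 kHz.
9.5 kHz ≤ fs/2 = 19 kHz, appears at 9.5 kHz.
80.5 kHz mod fs = 4.5 kHz.
4.5 kHz ≤ fs/2 = 19 kHz, appears at 4.5 kHz.
132.5 kHz mod fs = 18.5 kHz.
18.5 kHz ≤ fs/2 = 19 kHz, appears at 18.5 kHz.
145 kHz mod fs = 31 kHz.
31 kHz > fs/2 = 19 kHz, folds to fs − 31 kHz = 7 kHz.
66.5 kHz mod fs = 28.5 kHz.
28.5 kHz > fs/2 = 19 kHz, folds to fs − 28.5 kHz = 9.5 kHz.
66.5 kHz and 123.5 kHz both map to 9.5 kHz.

66.5 kHz, 123.5 kHz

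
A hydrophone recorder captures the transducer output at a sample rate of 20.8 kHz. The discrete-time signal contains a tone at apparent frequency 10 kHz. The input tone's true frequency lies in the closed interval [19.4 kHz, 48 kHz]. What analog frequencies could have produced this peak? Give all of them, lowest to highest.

30.8 kHz, 31.6 kHz

Frequencies that alias to 10 kHz are k·fs ± 10 kHz for integer k ≥ 0.
k=0: 10 kHz.
k=1: 10.8 kHz, 30.8 kHz.
k=2: 31.6 kHz, 51.6 kHz.
k=3: 52.4 kHz, 72.4 kHz.
Within [19.4 kHz, 48 kHz]: 30.8 kHz, 31.6 kHz.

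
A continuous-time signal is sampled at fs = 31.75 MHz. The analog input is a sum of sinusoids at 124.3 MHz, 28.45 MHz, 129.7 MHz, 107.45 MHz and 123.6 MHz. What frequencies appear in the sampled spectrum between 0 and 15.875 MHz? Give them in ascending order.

fs/2 = 15.875 MHz.
124.3 MHz mod fs = 29.05 MHz.
29.05 MHz > fs/2 = 15.875 MHz, folds to fs − 29.05 MHz = 2.7 MHz.
28.45 MHz > fs/2 = 15.875 MHz, folds to fs − 28.45 MHz = 3.3 MHz.
129.7 MHz mod fs = 2.7 MHz.
2.7 MHz ≤ fs/2 = 15.875 MHz, appears at 2.7 MHz.
107.45 MHz mod fs = 12.2 MHz.
12.2 MHz ≤ fs/2 = 15.875 MHz, appears at 12.2 MHz.
123.6 MHz mod fs = 28.35 MHz.
28.35 MHz > fs/2 = 15.875 MHz, folds to fs − 28.35 MHz = 3.4 MHz.
Distinct values: {2.7 MHz, 3.3 MHz, 3.4 MHz, 12.2 MHz}.

2.7 MHz, 3.3 MHz, 3.4 MHz, 12.2 MHz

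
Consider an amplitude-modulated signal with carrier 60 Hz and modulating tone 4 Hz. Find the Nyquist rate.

AM sidebands sit at fc ± fm = 56 Hz and 64 Hz.
Highest-frequency component: 64 Hz.
Nyquist rate = 2 × 64 Hz = 128 Hz.

128 Hz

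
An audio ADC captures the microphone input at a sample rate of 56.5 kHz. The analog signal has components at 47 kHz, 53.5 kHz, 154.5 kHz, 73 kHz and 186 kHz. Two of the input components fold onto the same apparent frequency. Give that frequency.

16.5 kHz

fs/2 = 28.25 kHz.
47 kHz > fs/2 = 28.25 kHz, folds to fs − 47 kHz = 9.5 kHz.
53.5 kHz > fs/2 = 28.25 kHz, folds to fs − 53.5 kHz = 3 kHz.
154.5 kHz mod fs = 41.5 kHz.
41.5 kHz > fs/2 = 28.25 kHz, folds to fs − 41.5 kHz = 15 kHz.
73 kHz mod fs = 16.5 kHz.
16.5 kHz ≤ fs/2 = 28.25 kHz, appears at 16.5 kHz.
186 kHz mod fs = 16.5 kHz.
16.5 kHz ≤ fs/2 = 28.25 kHz, appears at 16.5 kHz.
73 kHz and 186 kHz both map to 16.5 kHz.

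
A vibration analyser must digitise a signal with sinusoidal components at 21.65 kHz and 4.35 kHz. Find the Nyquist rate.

43.3 kHz

Highest-frequency component: 21.65 kHz.
Nyquist rate = 2 × 21.65 kHz = 43.3 kHz.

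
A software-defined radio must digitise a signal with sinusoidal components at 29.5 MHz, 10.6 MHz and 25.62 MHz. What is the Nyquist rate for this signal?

59 MHz

Highest-frequency component: 29.5 MHz.
Nyquist rate = 2 × 29.5 MHz = 59 MHz.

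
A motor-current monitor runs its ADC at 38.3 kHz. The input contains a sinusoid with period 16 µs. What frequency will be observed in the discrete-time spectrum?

14.1 kHz

T = 16 µs → f = 1/T = 62.5 kHz.
62.5 kHz mod fs = 24.2 kHz.
24.2 kHz > fs/2 = 19.15 kHz, folds to fs − 24.2 kHz = 14.1 kHz.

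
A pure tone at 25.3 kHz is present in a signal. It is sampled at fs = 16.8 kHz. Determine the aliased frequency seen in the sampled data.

8.3 kHz

25.3 kHz mod fs = 8.5 kHz.
8.5 kHz > fs/2 = 8.4 kHz, folds to fs − 8.5 kHz = 8.3 kHz.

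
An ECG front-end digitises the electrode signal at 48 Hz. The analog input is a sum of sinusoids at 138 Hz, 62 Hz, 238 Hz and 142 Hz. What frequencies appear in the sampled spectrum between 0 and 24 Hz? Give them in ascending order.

fs/2 = 24 Hz.
138 Hz mod fs = 42 Hz.
42 Hz > fs/2 = 24 Hz, folds to fs − 42 Hz = 6 Hz.
62 Hz mod fs = 14 Hz.
14 Hz ≤ fs/2 = 24 Hz, appears at 14 Hz.
238 Hz mod fs = 46 Hz.
46 Hz > fs/2 = 24 Hz, folds to fs − 46 Hz = 2 Hz.
142 Hz mod fs = 46 Hz.
46 Hz > fs/2 = 24 Hz, folds to fs − 46 Hz = 2 Hz.
Distinct values: {2 Hz, 6 Hz, 14 Hz}.

2 Hz, 6 Hz, 14 Hz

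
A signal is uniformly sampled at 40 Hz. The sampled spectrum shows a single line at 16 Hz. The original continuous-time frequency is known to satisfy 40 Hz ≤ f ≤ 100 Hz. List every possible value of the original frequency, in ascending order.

Frequencies that alias to 16 Hz are k·fs ± 16 Hz for integer k ≥ 0.
k=0: 16 Hz.
k=1: 24 Hz, 56 Hz.
k=2: 64 Hz, 96 Hz.
k=3: 104 Hz, 136 Hz.
Within [40 Hz, 100 Hz]: 56 Hz, 64 Hz, 96 Hz.

56 Hz, 64 Hz, 96 Hz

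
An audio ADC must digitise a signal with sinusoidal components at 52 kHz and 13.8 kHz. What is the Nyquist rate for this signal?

Highest-frequency component: 52 kHz.
Nyquist rate = 2 × 52 kHz = 104 kHz.

104 kHz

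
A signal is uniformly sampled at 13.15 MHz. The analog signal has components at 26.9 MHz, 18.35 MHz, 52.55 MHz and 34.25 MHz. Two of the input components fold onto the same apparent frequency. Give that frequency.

5.2 MHz

fs/2 = 6.575 MHz.
26.9 MHz mod fs = 0.6 MHz.
0.6 MHz ≤ fs/2 = 6.575 MHz, appears at 0.6 MHz.
18.35 MHz mod fs = 5.2 MHz.
5.2 MHz ≤ fs/2 = 6.575 MHz, appears at 5.2 MHz.
52.55 MHz mod fs = 13.1 MHz.
13.1 MHz > fs/2 = 6.575 MHz, folds to fs − 13.1 MHz = 0.05 MHz.
34.25 MHz mod fs = 7.95 MHz.
7.95 MHz > fs/2 = 6.575 MHz, folds to fs − 7.95 MHz = 5.2 MHz.
18.35 MHz and 34.25 MHz both map to 5.2 MHz.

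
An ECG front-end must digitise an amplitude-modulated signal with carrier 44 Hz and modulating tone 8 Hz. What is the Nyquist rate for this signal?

AM sidebands sit at fc ± fm = 36 Hz and 52 Hz.
Highest-frequency component: 52 Hz.
Nyquist rate = 2 × 52 Hz = 104 Hz.

104 Hz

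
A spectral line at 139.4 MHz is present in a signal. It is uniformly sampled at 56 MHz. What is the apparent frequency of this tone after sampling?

139.4 MHz mod fs = 27.4 MHz.
27.4 MHz ≤ fs/2 = 28 MHz, appears at 27.4 MHz.

27.4 MHz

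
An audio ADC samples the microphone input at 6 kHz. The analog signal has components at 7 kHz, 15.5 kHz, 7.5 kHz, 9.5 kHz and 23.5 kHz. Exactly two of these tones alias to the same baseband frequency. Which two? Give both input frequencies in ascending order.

9.5 kHz, 15.5 kHz

fs/2 = 3 kHz.
7 kHz mod fs = 1 kHz.
1 kHz ≤ fs/2 = 3 kHz, appears at 1 kHz.
15.5 kHz mod fs = 3.5 kHz.
3.5 kHz > fs/2 = 3 kHz, folds to fs − 3.5 kHz = 2.5 kHz.
7.5 kHz mod fs = 1.5 kHz.
1.5 kHz ≤ fs/2 = 3 kHz, appears at 1.5 kHz.
9.5 kHz mod fs = 3.5 kHz.
3.5 kHz > fs/2 = 3 kHz, folds to fs − 3.5 kHz = 2.5 kHz.
23.5 kHz mod fs = 5.5 kHz.
5.5 kHz > fs/2 = 3 kHz, folds to fs − 5.5 kHz = 0.5 kHz.
9.5 kHz and 15.5 kHz both map to 2.5 kHz.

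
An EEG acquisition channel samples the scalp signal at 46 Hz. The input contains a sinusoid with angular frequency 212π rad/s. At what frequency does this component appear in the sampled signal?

ω = 212π rad/s → f = ω/(2π) = 106 Hz.
106 Hz mod fs = 14 Hz.
14 Hz ≤ fs/2 = 23 Hz, appears at 14 Hz.

14 Hz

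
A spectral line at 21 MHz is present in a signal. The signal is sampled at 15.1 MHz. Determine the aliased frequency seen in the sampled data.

5.9 MHz

21 MHz mod fs = 5.9 MHz.
5.9 MHz ≤ fs/2 = 7.55 MHz, appears at 5.9 MHz.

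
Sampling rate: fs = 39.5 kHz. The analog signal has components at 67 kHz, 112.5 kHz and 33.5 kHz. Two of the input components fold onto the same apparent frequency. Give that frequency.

6 kHz

fs/2 = 19.75 kHz.
67 kHz mod fs = 27.5 kHz.
27.5 kHz > fs/2 = 19.75 kHz, folds to fs − 27.5 kHz = 12 kHz.
112.5 kHz mod fs = 33.5 kHz.
33.5 kHz > fs/2 = 19.75 kHz, folds to fs − 33.5 kHz = 6 kHz.
33.5 kHz > fs/2 = 19.75 kHz, folds to fs − 33.5 kHz = 6 kHz.
33.5 kHz and 112.5 kHz both map to 6 kHz.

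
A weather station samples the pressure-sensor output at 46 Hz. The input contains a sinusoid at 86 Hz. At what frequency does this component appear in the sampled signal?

86 Hz mod fs = 40 Hz.
40 Hz > fs/2 = 23 Hz, folds to fs − 40 Hz = 6 Hz.

6 Hz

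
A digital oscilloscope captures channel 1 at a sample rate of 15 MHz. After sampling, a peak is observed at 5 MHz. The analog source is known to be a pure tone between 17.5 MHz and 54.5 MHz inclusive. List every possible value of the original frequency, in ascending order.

Frequencies that alias to 5 MHz are k·fs ± 5 MHz for integer k ≥ 0.
k=0: 5 MHz.
k=1: 10 MHz, 20 MHz.
k=2: 25 MHz, 35 MHz.
k=3: 40 MHz, 50 MHz.
k=4: 55 MHz, 65 MHz.
Within [17.5 MHz, 54.5 MHz]: 20 MHz, 25 MHz, 35 MHz, 40 MHz, 50 MHz.

20 MHz, 25 MHz, 35 MHz, 40 MHz, 50 MHz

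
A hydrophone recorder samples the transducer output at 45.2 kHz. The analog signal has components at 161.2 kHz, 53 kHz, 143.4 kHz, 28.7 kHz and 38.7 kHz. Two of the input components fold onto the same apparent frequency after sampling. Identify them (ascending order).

fs/2 = 22.6 kHz.
161.2 kHz mod fs = 25.6 kHz.
25.6 kHz > fs/2 = 22.6 kHz, folds to fs − 25.6 kHz = 19.6 kHz.
53 kHz mod fs = 7.8 kHz.
7.8 kHz ≤ fs/2 = 22.6 kHz, appears at 7.8 kHz.
143.4 kHz mod fs = 7.8 kHz.
7.8 kHz ≤ fs/2 = 22.6 kHz, appears at 7.8 kHz.
28.7 kHz > fs/2 = 22.6 kHz, folds to fs − 28.7 kHz = 16.5 kHz.
38.7 kHz > fs/2 = 22.6 kHz, folds to fs − 38.7 kHz = 6.5 kHz.
53 kHz and 143.4 kHz both map to 7.8 kHz.

53 kHz, 143.4 kHz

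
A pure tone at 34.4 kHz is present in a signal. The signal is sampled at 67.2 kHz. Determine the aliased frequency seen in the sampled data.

32.8 kHz

34.4 kHz > fs/2 = 33.6 kHz, folds to fs − 34.4 kHz = 32.8 kHz.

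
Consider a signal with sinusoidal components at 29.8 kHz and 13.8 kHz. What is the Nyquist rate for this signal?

Highest-frequency component: 29.8 kHz.
Nyquist rate = 2 × 29.8 kHz = 59.6 kHz.

59.6 kHz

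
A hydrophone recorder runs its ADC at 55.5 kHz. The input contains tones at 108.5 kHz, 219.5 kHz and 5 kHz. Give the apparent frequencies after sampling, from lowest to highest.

2.5 kHz, 5 kHz

fs/2 = 27.75 kHz.
108.5 kHz mod fs = 53 kHz.
53 kHz > fs/2 = 27.75 kHz, folds to fs − 53 kHz = 2.5 kHz.
219.5 kHz mod fs = 53 kHz.
53 kHz > fs/2 = 27.75 kHz, folds to fs − 53 kHz = 2.5 kHz.
5 kHz ≤ fs/2 = 27.75 kHz, passes unchanged.
Distinct values: {2.5 kHz, 5 kHz}.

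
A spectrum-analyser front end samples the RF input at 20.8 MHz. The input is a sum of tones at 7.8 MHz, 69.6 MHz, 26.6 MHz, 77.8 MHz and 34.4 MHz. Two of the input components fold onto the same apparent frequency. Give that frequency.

fs/2 = 10.4 MHz.
7.8 MHz ≤ fs/2 = 10.4 MHz, passes unchanged.
69.6 MHz mod fs = 7.2 MHz.
7.2 MHz ≤ fs/2 = 10.4 MHz, appears at 7.2 MHz.
26.6 MHz mod fs = 5.8 MHz.
5.8 MHz ≤ fs/2 = 10.4 MHz, appears at 5.8 MHz.
77.8 MHz mod fs = 15.4 MHz.
15.4 MHz > fs/2 = 10.4 MHz, folds to fs − 15.4 MHz = 5.4 MHz.
34.4 MHz mod fs = 13.6 MHz.
13.6 MHz > fs/2 = 10.4 MHz, folds to fs − 13.6 MHz = 7.2 MHz.
34.4 MHz and 69.6 MHz both map to 7.2 MHz.

7.2 MHz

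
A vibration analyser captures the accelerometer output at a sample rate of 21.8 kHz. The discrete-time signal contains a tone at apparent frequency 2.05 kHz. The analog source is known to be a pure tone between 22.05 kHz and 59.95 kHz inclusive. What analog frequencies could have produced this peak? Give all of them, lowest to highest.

23.85 kHz, 41.55 kHz, 45.65 kHz

Frequencies that alias to 2.05 kHz are k·fs ± 2.05 kHz for integer k ≥ 0.
k=0: 2.05 kHz.
k=1: 19.75 kHz, 23.85 kHz.
k=2: 41.55 kHz, 45.65 kHz.
k=3: 63.35 kHz, 67.45 kHz.
Within [22.05 kHz, 59.95 kHz]: 23.85 kHz, 41.55 kHz, 45.65 kHz.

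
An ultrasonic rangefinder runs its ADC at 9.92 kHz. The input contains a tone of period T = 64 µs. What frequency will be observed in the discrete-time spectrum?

4.215 kHz

T = 64 µs → f = 1/T = 15.625 kHz.
15.625 kHz mod fs = 5.705 kHz.
5.705 kHz > fs/2 = 4.96 kHz, folds to fs − 5.705 kHz = 4.215 kHz.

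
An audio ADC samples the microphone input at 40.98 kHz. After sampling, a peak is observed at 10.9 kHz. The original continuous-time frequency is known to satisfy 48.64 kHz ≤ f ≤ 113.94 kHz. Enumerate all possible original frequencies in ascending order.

Frequencies that alias to 10.9 kHz are k·fs ± 10.9 kHz for integer k ≥ 0.
k=0: 10.9 kHz.
k=1: 30.08 kHz, 51.88 kHz.
k=2: 71.06 kHz, 92.86 kHz.
k=3: 112.04 kHz, 133.84 kHz.
k=4: 153.02 kHz, 174.82 kHz.
Within [48.64 kHz, 113.94 kHz]: 51.88 kHz, 71.06 kHz, 92.86 kHz, 112.04 kHz.

51.88 kHz, 71.06 kHz, 92.86 kHz, 112.04 kHz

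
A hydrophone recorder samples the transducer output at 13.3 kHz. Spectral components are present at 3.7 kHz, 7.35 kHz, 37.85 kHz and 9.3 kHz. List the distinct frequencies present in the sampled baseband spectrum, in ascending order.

fs/2 = 6.65 kHz.
3.7 kHz ≤ fs/2 = 6.65 kHz, passes unchanged.
7.35 kHz > fs/2 = 6.65 kHz, folds to fs − 7.35 kHz = 5.95 kHz.
37.85 kHz mod fs = 11.25 kHz.
11.25 kHz > fs/2 = 6.65 kHz, folds to fs − 11.25 kHz = 2.05 kHz.
9.3 kHz > fs/2 = 6.65 kHz, folds to fs − 9.3 kHz = 4 kHz.
Distinct values: {2.05 kHz, 3.7 kHz, 4 kHz, 5.95 kHz}.

2.05 kHz, 3.7 kHz, 4 kHz, 5.95 kHz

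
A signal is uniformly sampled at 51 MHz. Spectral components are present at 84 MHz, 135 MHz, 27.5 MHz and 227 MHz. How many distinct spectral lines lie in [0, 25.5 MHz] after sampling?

3

fs/2 = 25.5 MHz.
84 MHz mod fs = 33 MHz.
33 MHz > fs/2 = 25.5 MHz, folds to fs − 33 MHz = 18 MHz.
135 MHz mod fs = 33 MHz.
33 MHz > fs/2 = 25.5 MHz, folds to fs − 33 MHz = 18 MHz.
27.5 MHz > fs/2 = 25.5 MHz, folds to fs − 27.5 MHz = 23.5 MHz.
227 MHz mod fs = 23 MHz.
23 MHz ≤ fs/2 = 25.5 MHz, appears at 23 MHz.
Distinct values: {18 MHz, 23 MHz, 23.5 MHz} → 3.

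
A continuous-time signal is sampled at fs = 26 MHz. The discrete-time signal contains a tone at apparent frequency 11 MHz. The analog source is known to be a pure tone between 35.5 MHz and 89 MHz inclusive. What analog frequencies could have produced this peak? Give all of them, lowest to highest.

Frequencies that alias to 11 MHz are k·fs ± 11 MHz for integer k ≥ 0.
k=0: 11 MHz.
k=1: 15 MHz, 37 MHz.
k=2: 41 MHz, 63 MHz.
k=3: 67 MHz, 89 MHz.
k=4: 93 MHz, 115 MHz.
Within [35.5 MHz, 89 MHz]: 37 MHz, 41 MHz, 63 MHz, 67 MHz, 89 MHz.

37 MHz, 41 MHz, 63 MHz, 67 MHz, 89 MHz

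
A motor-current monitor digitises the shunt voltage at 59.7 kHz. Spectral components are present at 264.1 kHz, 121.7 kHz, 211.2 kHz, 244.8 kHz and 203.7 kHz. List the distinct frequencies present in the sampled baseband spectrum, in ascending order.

fs/2 = 29.85 kHz.
264.1 kHz mod fs = 25.3 kHz.
25.3 kHz ≤ fs/2 = 29.85 kHz, appears at 25.3 kHz.
121.7 kHz mod fs = 2.3 kHz.
2.3 kHz ≤ fs/2 = 29.85 kHz, appears at 2.3 kHz.
211.2 kHz mod fs = 32.1 kHz.
32.1 kHz > fs/2 = 29.85 kHz, folds to fs − 32.1 kHz = 27.6 kHz.
244.8 kHz mod fs = 6 kHz.
6 kHz ≤ fs/2 = 29.85 kHz, appears at 6 kHz.
203.7 kHz mod fs = 24.6 kHz.
24.6 kHz ≤ fs/2 = 29.85 kHz, appears at 24.6 kHz.
Distinct values: {2.3 kHz, 6 kHz, 24.6 kHz, 25.3 kHz, 27.6 kHz}.

2.3 kHz, 6 kHz, 24.6 kHz, 25.3 kHz, 27.6 kHz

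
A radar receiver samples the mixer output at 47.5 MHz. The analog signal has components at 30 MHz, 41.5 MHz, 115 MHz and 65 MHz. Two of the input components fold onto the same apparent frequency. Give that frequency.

fs/2 = 23.75 MHz.
30 MHz > fs/2 = 23.75 MHz, folds to fs − 30 MHz = 17.5 MHz.
41.5 MHz > fs/2 = 23.75 MHz, folds to fs − 41.5 MHz = 6 MHz.
115 MHz mod fs = 20 MHz.
20 MHz ≤ fs/2 = 23.75 MHz, appears at 20 MHz.
65 MHz mod fs = 17.5 MHz.
17.5 MHz ≤ fs/2 = 23.75 MHz, appears at 17.5 MHz.
30 MHz and 65 MHz both map to 17.5 MHz.

17.5 MHz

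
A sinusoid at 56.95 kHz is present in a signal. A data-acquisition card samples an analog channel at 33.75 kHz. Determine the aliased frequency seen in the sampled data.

56.95 kHz mod fs = 23.2 kHz.
23.2 kHz > fs/2 = 16.875 kHz, folds to fs − 23.2 kHz = 10.55 kHz.

10.55 kHz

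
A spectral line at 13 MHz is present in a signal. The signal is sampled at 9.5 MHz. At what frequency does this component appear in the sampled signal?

13 MHz mod fs = 3.5 MHz.
3.5 MHz ≤ fs/2 = 4.75 MHz, appears at 3.5 MHz.

3.5 MHz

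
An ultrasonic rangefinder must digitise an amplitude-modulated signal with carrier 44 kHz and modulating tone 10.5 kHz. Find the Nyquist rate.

109 kHz

AM sidebands sit at fc ± fm = 33.5 kHz and 54.5 kHz.
Highest-frequency component: 54.5 kHz.
Nyquist rate = 2 × 54.5 kHz = 109 kHz.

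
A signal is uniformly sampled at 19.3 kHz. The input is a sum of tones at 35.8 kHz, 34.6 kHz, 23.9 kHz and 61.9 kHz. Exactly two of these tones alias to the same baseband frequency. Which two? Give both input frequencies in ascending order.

34.6 kHz, 61.9 kHz

fs/2 = 9.65 kHz.
35.8 kHz mod fs = 16.5 kHz.
16.5 kHz > fs/2 = 9.65 kHz, folds to fs − 16.5 kHz = 2.8 kHz.
34.6 kHz mod fs = 15.3 kHz.
15.3 kHz > fs/2 = 9.65 kHz, folds to fs − 15.3 kHz = 4 kHz.
23.9 kHz mod fs = 4.6 kHz.
4.6 kHz ≤ fs/2 = 9.65 kHz, appears at 4.6 kHz.
61.9 kHz mod fs = 4 kHz.
4 kHz ≤ fs/2 = 9.65 kHz, appears at 4 kHz.
34.6 kHz and 61.9 kHz both map to 4 kHz.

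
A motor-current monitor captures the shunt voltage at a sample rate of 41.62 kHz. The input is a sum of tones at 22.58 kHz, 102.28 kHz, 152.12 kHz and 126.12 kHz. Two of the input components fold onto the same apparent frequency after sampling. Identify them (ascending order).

22.58 kHz, 102.28 kHz

fs/2 = 20.81 kHz.
22.58 kHz > fs/2 = 20.81 kHz, folds to fs − 22.58 kHz = 19.04 kHz.
102.28 kHz mod fs = 19.04 kHz.
19.04 kHz ≤ fs/2 = 20.81 kHz, appears at 19.04 kHz.
152.12 kHz mod fs = 27.26 kHz.
27.26 kHz > fs/2 = 20.81 kHz, folds to fs − 27.26 kHz = 14.36 kHz.
126.12 kHz mod fs = 1.26 kHz.
1.26 kHz ≤ fs/2 = 20.81 kHz, appears at 1.26 kHz.
22.58 kHz and 102.28 kHz both map to 19.04 kHz.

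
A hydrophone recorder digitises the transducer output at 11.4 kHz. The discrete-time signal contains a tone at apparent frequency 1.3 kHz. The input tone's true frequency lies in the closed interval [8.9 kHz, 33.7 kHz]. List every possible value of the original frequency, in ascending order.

Frequencies that alias to 1.3 kHz are k·fs ± 1.3 kHz for integer k ≥ 0.
k=0: 1.3 kHz.
k=1: 10.1 kHz, 12.7 kHz.
k=2: 21.5 kHz, 24.1 kHz.
k=3: 32.9 kHz, 35.5 kHz.
k=4: 44.3 kHz, 46.9 kHz.
Within [8.9 kHz, 33.7 kHz]: 10.1 kHz, 12.7 kHz, 21.5 kHz, 24.1 kHz, 32.9 kHz.

10.1 kHz, 12.7 kHz, 21.5 kHz, 24.1 kHz, 32.9 kHz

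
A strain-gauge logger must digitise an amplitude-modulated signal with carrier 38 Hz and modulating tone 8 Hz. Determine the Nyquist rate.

92 Hz

AM sidebands sit at fc ± fm = 30 Hz and 46 Hz.
Highest-frequency component: 46 Hz.
Nyquist rate = 2 × 46 Hz = 92 Hz.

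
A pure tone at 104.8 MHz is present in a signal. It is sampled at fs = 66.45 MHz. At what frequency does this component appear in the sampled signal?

28.1 MHz

104.8 MHz mod fs = 38.35 MHz.
38.35 MHz > fs/2 = 33.225 MHz, folds to fs − 38.35 MHz = 28.1 MHz.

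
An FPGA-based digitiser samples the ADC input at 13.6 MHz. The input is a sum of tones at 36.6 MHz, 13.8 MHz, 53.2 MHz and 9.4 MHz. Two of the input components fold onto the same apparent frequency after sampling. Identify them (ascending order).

fs/2 = 6.8 MHz.
36.6 MHz mod fs = 9.4 MHz.
9.4 MHz > fs/2 = 6.8 MHz, folds to fs − 9.4 MHz = 4.2 MHz.
13.8 MHz mod fs = 0.2 MHz.
0.2 MHz ≤ fs/2 = 6.8 MHz, appears at 0.2 MHz.
53.2 MHz mod fs = 12.4 MHz.
12.4 MHz > fs/2 = 6.8 MHz, folds to fs − 12.4 MHz = 1.2 MHz.
9.4 MHz > fs/2 = 6.8 MHz, folds to fs − 9.4 MHz = 4.2 MHz.
9.4 MHz and 36.6 MHz both map to 4.2 MHz.

9.4 MHz, 36.6 MHz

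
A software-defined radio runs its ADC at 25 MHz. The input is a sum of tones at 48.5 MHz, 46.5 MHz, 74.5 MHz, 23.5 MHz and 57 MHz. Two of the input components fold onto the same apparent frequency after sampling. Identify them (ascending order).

23.5 MHz, 48.5 MHz

fs/2 = 12.5 MHz.
48.5 MHz mod fs = 23.5 MHz.
23.5 MHz > fs/2 = 12.5 MHz, folds to fs − 23.5 MHz = 1.5 MHz.
46.5 MHz mod fs = 21.5 MHz.
21.5 MHz > fs/2 = 12.5 MHz, folds to fs − 21.5 MHz = 3.5 MHz.
74.5 MHz mod fs = 24.5 MHz.
24.5 MHz > fs/2 = 12.5 MHz, folds to fs − 24.5 MHz = 0.5 MHz.
23.5 MHz > fs/2 = 12.5 MHz, folds to fs − 23.5 MHz = 1.5 MHz.
57 MHz mod fs = 7 MHz.
7 MHz ≤ fs/2 = 12.5 MHz, appears at 7 MHz.
23.5 MHz and 48.5 MHz both map to 1.5 MHz.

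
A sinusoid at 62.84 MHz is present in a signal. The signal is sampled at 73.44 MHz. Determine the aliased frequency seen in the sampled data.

62.84 MHz > fs/2 = 36.72 MHz, folds to fs − 62.84 MHz = 10.6 MHz.

10.6 MHz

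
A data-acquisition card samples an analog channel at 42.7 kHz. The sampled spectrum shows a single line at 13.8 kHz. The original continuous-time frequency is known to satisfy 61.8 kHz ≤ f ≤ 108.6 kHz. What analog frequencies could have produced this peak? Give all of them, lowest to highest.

Frequencies that alias to 13.8 kHz are k·fs ± 13.8 kHz for integer k ≥ 0.
k=0: 13.8 kHz.
k=1: 28.9 kHz, 56.5 kHz.
k=2: 71.6 kHz, 99.2 kHz.
k=3: 114.3 kHz, 141.9 kHz.
Within [61.8 kHz, 108.6 kHz]: 71.6 kHz, 99.2 kHz.

71.6 kHz, 99.2 kHz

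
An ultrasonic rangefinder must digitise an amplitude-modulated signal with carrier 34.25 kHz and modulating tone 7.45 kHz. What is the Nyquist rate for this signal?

83.4 kHz

AM sidebands sit at fc ± fm = 26.8 kHz and 41.7 kHz.
Highest-frequency component: 41.7 kHz.
Nyquist rate = 2 × 41.7 kHz = 83.4 kHz.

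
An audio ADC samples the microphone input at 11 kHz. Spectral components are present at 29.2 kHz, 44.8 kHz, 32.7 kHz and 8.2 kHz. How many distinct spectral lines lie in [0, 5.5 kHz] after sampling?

4

fs/2 = 5.5 kHz.
29.2 kHz mod fs = 7.2 kHz.
7.2 kHz > fs/2 = 5.5 kHz, folds to fs − 7.2 kHz = 3.8 kHz.
44.8 kHz mod fs = 0.8 kHz.
0.8 kHz ≤ fs/2 = 5.5 kHz, appears at 0.8 kHz.
32.7 kHz mod fs = 10.7 kHz.
10.7 kHz > fs/2 = 5.5 kHz, folds to fs − 10.7 kHz = 0.3 kHz.
8.2 kHz > fs/2 = 5.5 kHz, folds to fs − 8.2 kHz = 2.8 kHz.
Distinct values: {0.3 kHz, 0.8 kHz, 2.8 kHz, 3.8 kHz} → 4.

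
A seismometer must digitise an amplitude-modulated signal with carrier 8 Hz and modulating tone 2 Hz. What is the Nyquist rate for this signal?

20 Hz

AM sidebands sit at fc ± fm = 6 Hz and 10 Hz.
Highest-frequency component: 10 Hz.
Nyquist rate = 2 × 10 Hz = 20 Hz.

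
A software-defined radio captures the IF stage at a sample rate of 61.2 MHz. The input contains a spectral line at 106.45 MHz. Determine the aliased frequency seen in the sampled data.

15.95 MHz

106.45 MHz mod fs = 45.25 MHz.
45.25 MHz > fs/2 = 30.6 MHz, folds to fs − 45.25 MHz = 15.95 MHz.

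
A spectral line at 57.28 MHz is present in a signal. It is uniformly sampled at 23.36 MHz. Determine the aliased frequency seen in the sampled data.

10.56 MHz

57.28 MHz mod fs = 10.56 MHz.
10.56 MHz ≤ fs/2 = 11.68 MHz, appears at 10.56 MHz.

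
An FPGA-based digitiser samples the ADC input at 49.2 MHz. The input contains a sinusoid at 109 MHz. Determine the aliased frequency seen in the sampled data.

10.6 MHz

109 MHz mod fs = 10.6 MHz.
10.6 MHz ≤ fs/2 = 24.6 MHz, appears at 10.6 MHz.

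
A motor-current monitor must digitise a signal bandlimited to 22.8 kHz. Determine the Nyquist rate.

45.6 kHz

Nyquist rate = 2 × 22.8 kHz = 45.6 kHz.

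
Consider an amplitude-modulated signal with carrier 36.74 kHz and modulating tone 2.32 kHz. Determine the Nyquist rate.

78.12 kHz

AM sidebands sit at fc ± fm = 34.42 kHz and 39.06 kHz.
Highest-frequency component: 39.06 kHz.
Nyquist rate = 2 × 39.06 kHz = 78.12 kHz.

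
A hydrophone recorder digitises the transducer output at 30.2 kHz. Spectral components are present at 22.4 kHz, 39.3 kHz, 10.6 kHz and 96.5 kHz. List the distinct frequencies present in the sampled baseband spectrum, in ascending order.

5.9 kHz, 7.8 kHz, 9.1 kHz, 10.6 kHz

fs/2 = 15.1 kHz.
22.4 kHz > fs/2 = 15.1 kHz, folds to fs − 22.4 kHz = 7.8 kHz.
39.3 kHz mod fs = 9.1 kHz.
9.1 kHz ≤ fs/2 = 15.1 kHz, appears at 9.1 kHz.
10.6 kHz ≤ fs/2 = 15.1 kHz, passes unchanged.
96.5 kHz mod fs = 5.9 kHz.
5.9 kHz ≤ fs/2 = 15.1 kHz, appears at 5.9 kHz.
Distinct values: {5.9 kHz, 7.8 kHz, 9.1 kHz, 10.6 kHz}.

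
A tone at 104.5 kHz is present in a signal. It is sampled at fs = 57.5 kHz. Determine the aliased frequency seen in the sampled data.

10.5 kHz

104.5 kHz mod fs = 47 kHz.
47 kHz > fs/2 = 28.75 kHz, folds to fs − 47 kHz = 10.5 kHz.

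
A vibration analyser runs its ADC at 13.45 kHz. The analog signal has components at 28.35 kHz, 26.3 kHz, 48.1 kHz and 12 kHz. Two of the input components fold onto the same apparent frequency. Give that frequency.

1.45 kHz

fs/2 = 6.725 kHz.
28.35 kHz mod fs = 1.45 kHz.
1.45 kHz ≤ fs/2 = 6.725 kHz, appears at 1.45 kHz.
26.3 kHz mod fs = 12.85 kHz.
12.85 kHz > fs/2 = 6.725 kHz, folds to fs − 12.85 kHz = 0.6 kHz.
48.1 kHz mod fs = 7.75 kHz.
7.75 kHz > fs/2 = 6.725 kHz, folds to fs − 7.75 kHz = 5.7 kHz.
12 kHz > fs/2 = 6.725 kHz, folds to fs − 12 kHz = 1.45 kHz.
12 kHz and 28.35 kHz both map to 1.45 kHz.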